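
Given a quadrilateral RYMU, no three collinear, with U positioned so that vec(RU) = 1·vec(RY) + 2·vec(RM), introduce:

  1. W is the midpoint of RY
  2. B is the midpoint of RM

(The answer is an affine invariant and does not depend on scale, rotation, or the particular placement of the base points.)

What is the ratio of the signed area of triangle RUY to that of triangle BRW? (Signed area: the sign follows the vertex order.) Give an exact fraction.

[RUY]:[BRW] = -8

Work in coordinates with R = (0, 0), Y = (1, 0), M = (0, 1), U = (1, 2).
1. W is the midpoint of RY ⇒ W = (1/2, 0)
2. B is the midpoint of RM ⇒ B = (0, 1/2)
2·[RUY] = -2, 2·[BRW] = 1/4
[RUY]:[BRW] = -2:1/4 = -8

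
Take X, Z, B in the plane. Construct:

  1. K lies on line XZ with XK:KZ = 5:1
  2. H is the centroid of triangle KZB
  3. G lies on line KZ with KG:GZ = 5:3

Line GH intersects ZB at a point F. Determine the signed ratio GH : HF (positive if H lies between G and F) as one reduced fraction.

Work in coordinates with X = (0, 0), Z = (1, 0), B = (0, 1).
1. K lies on line XZ with XK:KZ = 5:1 ⇒ K = (5/6, 0)
2. H is the centroid of triangle KZB ⇒ H = (11/18, 1/3)
3. G lies on line KZ with KG:GZ = 5:3 ⇒ G = (15/16, 0)
line GH meets ZB at F = (-2, 3)
H = G + t·(F−G) with t = 1/9, so GH:HF = 1/9:8/9

GH:HF = 1/8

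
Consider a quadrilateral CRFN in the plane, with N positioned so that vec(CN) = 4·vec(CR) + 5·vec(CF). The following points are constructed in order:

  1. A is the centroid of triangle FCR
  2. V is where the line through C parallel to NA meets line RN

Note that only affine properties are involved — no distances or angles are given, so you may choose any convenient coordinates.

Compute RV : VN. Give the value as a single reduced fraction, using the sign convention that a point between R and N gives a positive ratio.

Assign C = (0, 0), R = (1, 0), F = (0, 1), N = (4, 5) — the answer is frame-independent, so this choice is without loss of generality.
1. A is the centroid of triangle FCR ⇒ A = (1/3, 1/3)
2. V is where the line through C parallel to NA meets line RN ⇒ V = (55/13, 70/13)
V = R + t·(N−R) with t = 14/13, so RV:VN = t:(1−t) = 14/13:-1/13

RV:VN = -14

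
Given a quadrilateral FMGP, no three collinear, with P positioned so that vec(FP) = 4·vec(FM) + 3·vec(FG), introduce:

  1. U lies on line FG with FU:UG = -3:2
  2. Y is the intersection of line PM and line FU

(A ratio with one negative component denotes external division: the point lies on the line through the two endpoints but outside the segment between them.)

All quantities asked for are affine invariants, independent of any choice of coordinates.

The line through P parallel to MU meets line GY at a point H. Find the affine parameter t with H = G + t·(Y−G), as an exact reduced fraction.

t = -7

Assign F = (0, 0), M = (1, 0), G = (0, 1), P = (4, 3) — the answer is frame-independent, so this choice is without loss of generality.
1. U lies on line FG with FU:UG = -3:2 ⇒ U = (0, 3)
2. Y is the intersection of line PM and line FU ⇒ Y = (0, -1)
through P parallel to MU: direction (-1, 3); meets GY at H = (0, 15)
H = G + t·(Y−G) with t = -7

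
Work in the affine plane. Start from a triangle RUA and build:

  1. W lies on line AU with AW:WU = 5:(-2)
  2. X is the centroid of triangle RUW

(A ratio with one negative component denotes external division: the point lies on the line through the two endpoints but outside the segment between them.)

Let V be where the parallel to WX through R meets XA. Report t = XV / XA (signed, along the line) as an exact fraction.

t = -2/5

Set R = (0, 0), U = (1, 0), A = (0, 1); any affine frame gives the same invariant.
1. W lies on line AU with AW:WU = 5:(-2) ⇒ W = (5/3, -2/3)
2. X is the centroid of triangle RUW ⇒ X = (8/9, -2/9)
through R parallel to WX: direction (-7/9, 4/9); meets XA at V = (56/45, -32/45)
V = X + t·(A−X) with t = -2/5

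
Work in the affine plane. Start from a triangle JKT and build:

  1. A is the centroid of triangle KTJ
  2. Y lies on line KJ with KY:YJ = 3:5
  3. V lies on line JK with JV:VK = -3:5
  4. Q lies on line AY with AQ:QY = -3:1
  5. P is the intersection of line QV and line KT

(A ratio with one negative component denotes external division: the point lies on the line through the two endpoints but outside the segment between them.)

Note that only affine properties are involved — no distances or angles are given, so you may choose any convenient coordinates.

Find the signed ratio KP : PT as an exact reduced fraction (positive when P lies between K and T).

Set J = (0, 0), K = (1, 0), T = (0, 1); any affine frame gives the same invariant.
1. A is the centroid of triangle KTJ ⇒ A = (1/3, 1/3)
2. Y lies on line KJ with KY:YJ = 3:5 ⇒ Y = (5/8, 0)
3. V lies on line JK with JV:VK = -3:5 ⇒ V = (-3/2, 0)
4. Q lies on line AY with AQ:QY = -3:1 ⇒ Q = (37/48, -1/6)
5. P is the intersection of line QV and line KT ⇒ P = (121/101, -20/101)
P = K + t·(T−K) with t = -20/101, so KP:PT = t:(1−t) = -20/101:121/101

KP:PT = -20/121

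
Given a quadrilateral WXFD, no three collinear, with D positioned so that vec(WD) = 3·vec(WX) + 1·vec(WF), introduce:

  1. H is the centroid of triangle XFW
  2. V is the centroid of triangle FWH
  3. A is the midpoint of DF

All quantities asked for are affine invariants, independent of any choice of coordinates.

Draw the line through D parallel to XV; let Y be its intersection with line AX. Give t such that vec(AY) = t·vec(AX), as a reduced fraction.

t = -3/5

Work in coordinates with W = (0, 0), X = (1, 0), F = (0, 1), D = (3, 1).
1. H is the centroid of triangle XFW ⇒ H = (1/3, 1/3)
2. V is the centroid of triangle FWH ⇒ V = (1/9, 4/9)
3. A is the midpoint of DF ⇒ A = (3/2, 1)
through D parallel to XV: direction (-8/9, 4/9); meets AX at Y = (9/5, 8/5)
Y = A + t·(X−A) with t = -3/5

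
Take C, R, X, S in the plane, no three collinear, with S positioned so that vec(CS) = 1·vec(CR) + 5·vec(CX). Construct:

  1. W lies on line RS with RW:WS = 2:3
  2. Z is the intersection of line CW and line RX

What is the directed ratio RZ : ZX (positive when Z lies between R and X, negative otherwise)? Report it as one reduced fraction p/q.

Work in coordinates with C = (0, 0), R = (1, 0), X = (0, 1), S = (1, 5).
1. W lies on line RS with RW:WS = 2:3 ⇒ W = (1, 2)
2. Z is the intersection of line CW and line RX ⇒ Z = (1/3, 2/3)
Z = R + t·(X−R) with t = 2/3, so RZ:ZX = t:(1−t) = 2/3:1/3

RZ:ZX = 2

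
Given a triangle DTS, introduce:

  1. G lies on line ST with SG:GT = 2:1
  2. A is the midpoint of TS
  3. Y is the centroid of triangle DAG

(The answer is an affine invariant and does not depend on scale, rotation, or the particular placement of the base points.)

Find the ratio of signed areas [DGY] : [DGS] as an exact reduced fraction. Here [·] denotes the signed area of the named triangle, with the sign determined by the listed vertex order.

Work in coordinates with D = (0, 0), T = (1, 0), S = (0, 1).
1. G lies on line ST with SG:GT = 2:1 ⇒ G = (2/3, 1/3)
2. A is the midpoint of TS ⇒ A = (1/2, 1/2)
3. Y is the centroid of triangle DAG ⇒ Y = (7/18, 5/18)
2·[DGY] = 1/18, 2·[DGS] = 2/3
[DGY]:[DGS] = 1/18:2/3 = 1/12

[DGY]:[DGS] = 1/12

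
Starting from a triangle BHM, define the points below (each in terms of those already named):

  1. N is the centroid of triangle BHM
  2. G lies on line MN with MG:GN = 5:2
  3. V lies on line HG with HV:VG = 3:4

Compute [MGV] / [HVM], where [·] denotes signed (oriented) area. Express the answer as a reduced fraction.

Assign B = (0, 0), H = (1, 0), M = (0, 1) — the answer is frame-independent, so this choice is without loss of generality.
1. N is the centroid of triangle BHM ⇒ N = (1/3, 1/3)
2. G lies on line MN with MG:GN = 5:2 ⇒ G = (5/21, 11/21)
3. V lies on line HG with HV:VG = 3:4 ⇒ V = (33/49, 11/49)
2·[MGV] = 20/147, 2·[HVM] = -5/49
[MGV]:[HVM] = 20/147:-5/49 = -4/3

[MGV]:[HVM] = -4/3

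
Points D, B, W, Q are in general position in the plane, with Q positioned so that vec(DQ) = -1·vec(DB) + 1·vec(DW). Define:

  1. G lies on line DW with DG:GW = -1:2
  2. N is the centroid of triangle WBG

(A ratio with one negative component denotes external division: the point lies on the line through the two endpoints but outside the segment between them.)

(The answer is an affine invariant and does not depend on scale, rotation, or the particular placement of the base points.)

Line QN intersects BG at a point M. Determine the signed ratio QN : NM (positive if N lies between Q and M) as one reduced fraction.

QN:NM = 7/2

Assign D = (0, 0), B = (1, 0), W = (0, 1), Q = (-1, 1) — the answer is frame-independent, so this choice is without loss of generality.
1. G lies on line DW with DG:GW = -1:2 ⇒ G = (0, -1)
2. N is the centroid of triangle WBG ⇒ N = (1/3, 0)
line QN meets BG at M = (5/7, -2/7)
N = Q + t·(M−Q) with t = 7/9, so QN:NM = 7/9:2/9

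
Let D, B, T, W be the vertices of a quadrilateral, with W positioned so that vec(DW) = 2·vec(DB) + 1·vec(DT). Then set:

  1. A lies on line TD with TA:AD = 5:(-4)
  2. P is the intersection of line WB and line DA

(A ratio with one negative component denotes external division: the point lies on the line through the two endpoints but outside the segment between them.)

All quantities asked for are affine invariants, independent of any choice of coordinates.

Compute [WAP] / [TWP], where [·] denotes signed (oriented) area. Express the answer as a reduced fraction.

[WAP]:[TWP] = 3/2

Assign D = (0, 0), B = (1, 0), T = (0, 1), W = (2, 1) — the answer is frame-independent, so this choice is without loss of generality.
1. A lies on line TD with TA:AD = 5:(-4) ⇒ A = (0, -4)
2. P is the intersection of line WB and line DA ⇒ P = (0, -1)
2·[WAP] = -6, 2·[TWP] = -4
[WAP]:[TWP] = -6:-4 = 3/2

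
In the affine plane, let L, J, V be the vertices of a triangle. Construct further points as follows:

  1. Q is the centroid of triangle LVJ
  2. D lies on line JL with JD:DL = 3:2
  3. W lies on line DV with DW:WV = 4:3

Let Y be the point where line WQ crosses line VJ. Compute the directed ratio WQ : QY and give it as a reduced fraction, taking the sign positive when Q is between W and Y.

Choose coordinates L = (0, 0), J = (1, 0), V = (0, 1).
1. Q is the centroid of triangle LVJ ⇒ Q = (1/3, 1/3)
2. D lies on line JL with JD:DL = 3:2 ⇒ D = (2/5, 0)
3. W lies on line DV with DW:WV = 4:3 ⇒ W = (6/35, 4/7)
line WQ meets VJ at Y = (-3/8, 11/8)
Q = W + t·(Y−W) with t = -8/27, so WQ:QY = -8/27:35/27

WQ:QY = -8/35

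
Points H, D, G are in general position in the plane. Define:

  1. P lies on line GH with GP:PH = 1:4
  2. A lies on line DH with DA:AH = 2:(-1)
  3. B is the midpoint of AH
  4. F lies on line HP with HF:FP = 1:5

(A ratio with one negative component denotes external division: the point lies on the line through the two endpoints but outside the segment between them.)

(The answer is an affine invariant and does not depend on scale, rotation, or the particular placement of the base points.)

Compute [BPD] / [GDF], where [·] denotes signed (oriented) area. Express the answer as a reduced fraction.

[BPD]:[GDF] = 18/13

Set H = (0, 0), D = (1, 0), G = (0, 1); any affine frame gives the same invariant.
1. P lies on line GH with GP:PH = 1:4 ⇒ P = (0, 4/5)
2. A lies on line DH with DA:AH = 2:(-1) ⇒ A = (-1, 0)
3. B is the midpoint of AH ⇒ B = (-1/2, 0)
4. F lies on line HP with HF:FP = 1:5 ⇒ F = (0, 2/15)
2·[BPD] = -6/5, 2·[GDF] = -13/15
[BPD]:[GDF] = -6/5:-13/15 = 18/13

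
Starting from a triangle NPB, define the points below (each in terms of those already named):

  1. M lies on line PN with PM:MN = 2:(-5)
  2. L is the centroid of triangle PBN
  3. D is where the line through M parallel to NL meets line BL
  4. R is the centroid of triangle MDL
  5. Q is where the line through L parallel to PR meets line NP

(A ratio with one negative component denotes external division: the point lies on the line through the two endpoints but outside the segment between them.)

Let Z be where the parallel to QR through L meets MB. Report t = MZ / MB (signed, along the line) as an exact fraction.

Set N = (0, 0), P = (1, 0), B = (0, 1); any affine frame gives the same invariant.
1. M lies on line PN with PM:MN = 2:(-5) ⇒ M = (5/3, 0)
2. L is the centroid of triangle PBN ⇒ L = (1/3, 1/3)
3. D is where the line through M parallel to NL meets line BL ⇒ D = (8/9, -7/9)
4. R is the centroid of triangle MDL ⇒ R = (26/27, -4/27)
5. Q is where the line through L parallel to PR meets line NP ⇒ Q = (1/4, 0)
through L parallel to QR: direction (77/108, -4/27); meets MB at Z = (230/151, 13/151)
Z = M + t·(B−M) with t = 13/151

t = 13/151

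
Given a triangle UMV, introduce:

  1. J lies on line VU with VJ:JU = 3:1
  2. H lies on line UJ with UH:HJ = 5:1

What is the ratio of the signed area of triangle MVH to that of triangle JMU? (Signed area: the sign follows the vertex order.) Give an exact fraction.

[MVH]:[JMU] = -19/6

Set U = (0, 0), M = (1, 0), V = (0, 1); any affine frame gives the same invariant.
1. J lies on line VU with VJ:JU = 3:1 ⇒ J = (0, 1/4)
2. H lies on line UJ with UH:HJ = 5:1 ⇒ H = (0, 5/24)
2·[MVH] = 19/24, 2·[JMU] = -1/4
[MVH]:[JMU] = 19/24:-1/4 = -19/6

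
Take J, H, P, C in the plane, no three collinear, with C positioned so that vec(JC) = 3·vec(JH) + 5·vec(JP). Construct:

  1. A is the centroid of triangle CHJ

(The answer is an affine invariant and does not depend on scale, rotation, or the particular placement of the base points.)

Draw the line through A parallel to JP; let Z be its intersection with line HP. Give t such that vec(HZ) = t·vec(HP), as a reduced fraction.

t = -1/3

Choose coordinates J = (0, 0), H = (1, 0), P = (0, 1), C = (3, 5).
1. A is the centroid of triangle CHJ ⇒ A = (4/3, 5/3)
through A parallel to JP: direction (0, 1); meets HP at Z = (4/3, -1/3)
Z = H + t·(P−H) with t = -1/3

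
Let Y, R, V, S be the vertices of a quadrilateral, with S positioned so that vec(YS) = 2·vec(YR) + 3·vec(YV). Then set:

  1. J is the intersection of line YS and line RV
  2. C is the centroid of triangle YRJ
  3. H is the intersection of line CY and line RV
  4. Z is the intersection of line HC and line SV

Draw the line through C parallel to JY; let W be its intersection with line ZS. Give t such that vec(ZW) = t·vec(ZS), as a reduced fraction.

t = 19/15

Choose coordinates Y = (0, 0), R = (1, 0), V = (0, 1), S = (2, 3).
1. J is the intersection of line YS and line RV ⇒ J = (2/5, 3/5)
2. C is the centroid of triangle YRJ ⇒ C = (7/15, 1/5)
3. H is the intersection of line CY and line RV ⇒ H = (7/10, 3/10)
4. Z is the intersection of line HC and line SV ⇒ Z = (-7/4, -3/4)
through C parallel to JY: direction (-2/5, -3/5); meets ZS at W = (3, 4)
W = Z + t·(S−Z) with t = 19/15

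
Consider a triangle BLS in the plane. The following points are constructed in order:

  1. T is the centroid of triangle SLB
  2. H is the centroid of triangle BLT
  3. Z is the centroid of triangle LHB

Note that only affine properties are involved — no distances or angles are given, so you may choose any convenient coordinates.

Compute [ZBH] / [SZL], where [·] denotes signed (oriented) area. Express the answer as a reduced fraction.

Choose coordinates B = (0, 0), L = (1, 0), S = (0, 1).
1. T is the centroid of triangle SLB ⇒ T = (1/3, 1/3)
2. H is the centroid of triangle BLT ⇒ H = (4/9, 1/9)
3. Z is the centroid of triangle LHB ⇒ Z = (13/27, 1/27)
2·[ZBH] = -1/27, 2·[SZL] = 13/27
[ZBH]:[SZL] = -1/27:13/27 = -1/13

[ZBH]:[SZL] = -1/13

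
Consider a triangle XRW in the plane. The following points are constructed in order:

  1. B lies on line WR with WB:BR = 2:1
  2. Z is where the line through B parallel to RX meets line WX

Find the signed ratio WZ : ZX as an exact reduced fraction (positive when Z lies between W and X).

Assign X = (0, 0), R = (1, 0), W = (0, 1) — the answer is frame-independent, so this choice is without loss of generality.
1. B lies on line WR with WB:BR = 2:1 ⇒ B = (2/3, 1/3)
2. Z is where the line through B parallel to RX meets line WX ⇒ Z = (0, 1/3)
Z = W + t·(X−W) with t = 2/3, so WZ:ZX = t:(1−t) = 2/3:1/3

WZ:ZX = 2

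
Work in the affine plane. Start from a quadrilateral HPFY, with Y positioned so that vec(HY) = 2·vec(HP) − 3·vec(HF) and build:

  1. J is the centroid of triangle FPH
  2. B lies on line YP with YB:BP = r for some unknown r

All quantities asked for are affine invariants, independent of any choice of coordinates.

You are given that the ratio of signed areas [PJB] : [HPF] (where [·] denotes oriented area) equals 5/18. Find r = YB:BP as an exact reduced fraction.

Assign H = (0, 0), P = (1, 0), F = (0, 1), Y = (2, -3) — the answer is frame-independent, so this choice is without loss of generality.
1. J is the centroid of triangle FPH ⇒ J = (1/3, 1/3)
2. With YB:BP = r, write λ = r/(r+1) so B = Y + λ·(P−Y); B is affine-linear in λ
Every point depending on B is an affine combination of B and λ-independent points, so each such coordinate is linear in λ; the λ² term in each signed area is a multiple of (P−Y)×(P−Y) = 0, so 2·[PJB] and 2·[HPF] are each linear in λ. Evaluating at λ=0 and λ=1:
  2·[PJB] = -5/3·λ + 5/3,   2·[HPF] = 1
So [PJB]:[HPF] = (-5/3·λ + 5/3) / (1). Setting this equal to 5/18:
  -5/3·λ + 5/3 = 5/18·(1)  ⇒  λ = 5/6
Then r = λ/(1−λ) = (5/6)/(1/6) = 5. Check: with r = 5, B = (7/6, -1/2) and [PJB]:[HPF] = 5/18 as required.

r = 5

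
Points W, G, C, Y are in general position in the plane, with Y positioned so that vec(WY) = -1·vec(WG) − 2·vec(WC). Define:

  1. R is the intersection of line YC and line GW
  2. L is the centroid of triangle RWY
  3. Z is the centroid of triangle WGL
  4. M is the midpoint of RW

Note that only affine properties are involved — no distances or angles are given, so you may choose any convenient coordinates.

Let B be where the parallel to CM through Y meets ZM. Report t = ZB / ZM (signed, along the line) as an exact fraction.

t = 16/7

Work in coordinates with W = (0, 0), G = (1, 0), C = (0, 1), Y = (-1, -2).
1. R is the intersection of line YC and line GW ⇒ R = (-1/3, 0)
2. L is the centroid of triangle RWY ⇒ L = (-4/9, -2/3)
3. Z is the centroid of triangle WGL ⇒ Z = (5/27, -2/9)
4. M is the midpoint of RW ⇒ M = (-1/6, 0)
through Y parallel to CM: direction (-1/6, -1); meets ZM at B = (-13/21, 2/7)
B = Z + t·(M−Z) with t = 16/7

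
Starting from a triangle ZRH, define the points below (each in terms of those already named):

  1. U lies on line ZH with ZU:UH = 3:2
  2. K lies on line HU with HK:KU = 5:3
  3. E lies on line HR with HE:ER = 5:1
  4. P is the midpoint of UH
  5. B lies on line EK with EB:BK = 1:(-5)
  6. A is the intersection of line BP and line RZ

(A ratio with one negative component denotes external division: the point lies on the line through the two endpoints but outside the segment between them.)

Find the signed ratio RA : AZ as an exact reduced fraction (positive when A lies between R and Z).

RA:AZ = -13/200

Work in coordinates with Z = (0, 0), R = (1, 0), H = (0, 1).
1. U lies on line ZH with ZU:UH = 3:2 ⇒ U = (0, 3/5)
2. K lies on line HU with HK:KU = 5:3 ⇒ K = (0, 3/4)
3. E lies on line HR with HE:ER = 5:1 ⇒ E = (5/6, 1/6)
4. P is the midpoint of UH ⇒ P = (0, 4/5)
5. B lies on line EK with EB:BK = 1:(-5) ⇒ B = (25/24, 1/48)
6. A is the intersection of line BP and line RZ ⇒ A = (200/187, 0)
A = R + t·(Z−R) with t = -13/187, so RA:AZ = t:(1−t) = -13/187:200/187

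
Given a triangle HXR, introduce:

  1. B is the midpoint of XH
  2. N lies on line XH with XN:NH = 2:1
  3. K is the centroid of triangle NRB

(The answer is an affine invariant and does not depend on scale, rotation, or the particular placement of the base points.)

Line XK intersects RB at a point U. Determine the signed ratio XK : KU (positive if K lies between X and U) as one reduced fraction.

XK:KU = -10

Assign H = (0, 0), X = (1, 0), R = (0, 1) — the answer is frame-independent, so this choice is without loss of generality.
1. B is the midpoint of XH ⇒ B = (1/2, 0)
2. N lies on line XH with XN:NH = 2:1 ⇒ N = (1/3, 0)
3. K is the centroid of triangle NRB ⇒ K = (5/18, 1/3)
line XK meets RB at U = (7/20, 3/10)
K = X + t·(U−X) with t = 10/9, so XK:KU = 10/9:-1/9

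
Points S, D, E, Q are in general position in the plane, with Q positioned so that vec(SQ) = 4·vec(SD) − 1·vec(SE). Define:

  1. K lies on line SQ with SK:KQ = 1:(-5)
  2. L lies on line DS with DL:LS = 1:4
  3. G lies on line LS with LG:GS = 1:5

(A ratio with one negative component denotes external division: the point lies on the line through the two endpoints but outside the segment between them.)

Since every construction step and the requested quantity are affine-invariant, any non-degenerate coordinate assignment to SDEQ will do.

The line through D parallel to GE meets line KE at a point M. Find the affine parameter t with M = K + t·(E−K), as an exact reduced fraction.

Work in coordinates with S = (0, 0), D = (1, 0), E = (0, 1), Q = (4, -1).
1. K lies on line SQ with SK:KQ = 1:(-5) ⇒ K = (-1, 1/4)
2. L lies on line DS with DL:LS = 1:4 ⇒ L = (4/5, 0)
3. G lies on line LS with LG:GS = 1:5 ⇒ G = (2/3, 0)
through D parallel to GE: direction (-2/3, 1); meets KE at M = (2/9, 7/6)
M = K + t·(E−K) with t = 11/9

t = 11/9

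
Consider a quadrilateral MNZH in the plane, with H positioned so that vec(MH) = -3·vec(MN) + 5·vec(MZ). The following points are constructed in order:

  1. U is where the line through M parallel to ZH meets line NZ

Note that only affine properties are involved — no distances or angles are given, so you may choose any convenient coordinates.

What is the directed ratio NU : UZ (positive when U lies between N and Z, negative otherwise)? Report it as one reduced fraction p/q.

NU:UZ = -4/3

Set M = (0, 0), N = (1, 0), Z = (0, 1), H = (-3, 5); any affine frame gives the same invariant.
1. U is where the line through M parallel to ZH meets line NZ ⇒ U = (-3, 4)
U = N + t·(Z−N) with t = 4, so NU:UZ = t:(1−t) = 4:-3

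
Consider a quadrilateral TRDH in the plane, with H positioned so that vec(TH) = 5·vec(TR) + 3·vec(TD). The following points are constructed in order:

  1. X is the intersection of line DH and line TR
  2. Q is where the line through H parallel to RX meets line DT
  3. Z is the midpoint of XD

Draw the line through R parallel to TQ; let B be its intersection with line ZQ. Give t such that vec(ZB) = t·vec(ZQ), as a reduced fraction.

t = 9/5

Choose coordinates T = (0, 0), R = (1, 0), D = (0, 1), H = (5, 3).
1. X is the intersection of line DH and line TR ⇒ X = (-5/2, 0)
2. Q is where the line through H parallel to RX meets line DT ⇒ Q = (0, 3)
3. Z is the midpoint of XD ⇒ Z = (-5/4, 1/2)
through R parallel to TQ: direction (0, 3); meets ZQ at B = (1, 5)
B = Z + t·(Q−Z) with t = 9/5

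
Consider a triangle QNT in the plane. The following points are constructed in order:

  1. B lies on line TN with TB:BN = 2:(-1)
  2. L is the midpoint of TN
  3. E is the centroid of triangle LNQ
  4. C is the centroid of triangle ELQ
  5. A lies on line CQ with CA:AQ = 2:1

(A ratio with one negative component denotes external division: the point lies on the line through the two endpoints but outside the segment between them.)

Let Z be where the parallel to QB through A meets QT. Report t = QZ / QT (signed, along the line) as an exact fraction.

Choose coordinates Q = (0, 0), N = (1, 0), T = (0, 1).
1. B lies on line TN with TB:BN = 2:(-1) ⇒ B = (2, -1)
2. L is the midpoint of TN ⇒ L = (1/2, 1/2)
3. E is the centroid of triangle LNQ ⇒ E = (1/2, 1/6)
4. C is the centroid of triangle ELQ ⇒ C = (1/3, 2/9)
5. A lies on line CQ with CA:AQ = 2:1 ⇒ A = (1/9, 2/27)
through A parallel to QB: direction (2, -1); meets QT at Z = (0, 7/54)
Z = Q + t·(T−Q) with t = 7/54

t = 7/54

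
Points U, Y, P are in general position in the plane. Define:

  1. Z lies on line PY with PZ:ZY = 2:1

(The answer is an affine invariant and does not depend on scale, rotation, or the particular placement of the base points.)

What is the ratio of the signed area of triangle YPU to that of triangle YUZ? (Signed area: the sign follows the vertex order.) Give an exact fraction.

[YPU]:[YUZ] = -3

Choose coordinates U = (0, 0), Y = (1, 0), P = (0, 1).
1. Z lies on line PY with PZ:ZY = 2:1 ⇒ Z = (2/3, 1/3)
2·[YPU] = 1, 2·[YUZ] = -1/3
[YPU]:[YUZ] = 1:-1/3 = -3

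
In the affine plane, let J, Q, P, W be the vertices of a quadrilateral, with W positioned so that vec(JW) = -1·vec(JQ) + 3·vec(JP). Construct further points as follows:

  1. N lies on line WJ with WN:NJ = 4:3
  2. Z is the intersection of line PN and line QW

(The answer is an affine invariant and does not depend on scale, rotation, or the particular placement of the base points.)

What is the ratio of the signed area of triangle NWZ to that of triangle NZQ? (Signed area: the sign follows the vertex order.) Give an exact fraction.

Set J = (0, 0), Q = (1, 0), P = (0, 1), W = (-1, 3); any affine frame gives the same invariant.
1. N lies on line WJ with WN:NJ = 4:3 ⇒ N = (-3/7, 9/7)
2. Z is the intersection of line PN and line QW ⇒ Z = (3/5, 3/5)
2·[NWZ] = -48/35, 2·[NZQ] = -12/35
[NWZ]:[NZQ] = -48/35:-12/35 = 4

[NWZ]:[NZQ] = 4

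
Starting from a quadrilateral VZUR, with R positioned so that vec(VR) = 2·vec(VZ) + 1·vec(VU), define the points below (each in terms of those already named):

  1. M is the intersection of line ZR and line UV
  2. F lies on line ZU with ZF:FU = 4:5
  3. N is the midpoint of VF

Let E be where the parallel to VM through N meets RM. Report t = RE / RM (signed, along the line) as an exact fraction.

t = 31/36

Set V = (0, 0), Z = (1, 0), U = (0, 1), R = (2, 1); any affine frame gives the same invariant.
1. M is the intersection of line ZR and line UV ⇒ M = (0, -1)
2. F lies on line ZU with ZF:FU = 4:5 ⇒ F = (5/9, 4/9)
3. N is the midpoint of VF ⇒ N = (5/18, 2/9)
through N parallel to VM: direction (0, -1); meets RM at E = (5/18, -13/18)
E = R + t·(M−R) with t = 31/36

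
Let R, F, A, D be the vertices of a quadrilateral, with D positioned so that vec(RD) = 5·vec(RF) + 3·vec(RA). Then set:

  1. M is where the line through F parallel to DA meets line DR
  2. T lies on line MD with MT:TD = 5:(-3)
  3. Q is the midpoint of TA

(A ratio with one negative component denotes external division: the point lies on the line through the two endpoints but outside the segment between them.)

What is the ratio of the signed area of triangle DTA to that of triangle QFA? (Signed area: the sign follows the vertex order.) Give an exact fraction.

Assign R = (0, 0), F = (1, 0), A = (0, 1), D = (5, 3) — the answer is frame-independent, so this choice is without loss of generality.
1. M is where the line through F parallel to DA meets line DR ⇒ M = (-2, -6/5)
2. T lies on line MD with MT:TD = 5:(-3) ⇒ T = (31/2, 93/10)
3. Q is the midpoint of TA ⇒ Q = (31/4, 103/20)
2·[DTA] = 21/2, 2·[QFA] = -119/10
[DTA]:[QFA] = 21/2:-119/10 = -15/17

[DTA]:[QFA] = -15/17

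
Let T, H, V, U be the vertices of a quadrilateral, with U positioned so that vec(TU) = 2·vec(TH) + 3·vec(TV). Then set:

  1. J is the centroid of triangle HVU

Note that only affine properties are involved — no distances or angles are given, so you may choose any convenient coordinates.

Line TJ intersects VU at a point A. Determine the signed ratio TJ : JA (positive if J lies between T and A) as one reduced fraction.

TJ:JA = 1/2

Set T = (0, 0), H = (1, 0), V = (0, 1), U = (2, 3); any affine frame gives the same invariant.
1. J is the centroid of triangle HVU ⇒ J = (1, 4/3)
line TJ meets VU at A = (3, 4)
J = T + t·(A−T) with t = 1/3, so TJ:JA = 1/3:2/3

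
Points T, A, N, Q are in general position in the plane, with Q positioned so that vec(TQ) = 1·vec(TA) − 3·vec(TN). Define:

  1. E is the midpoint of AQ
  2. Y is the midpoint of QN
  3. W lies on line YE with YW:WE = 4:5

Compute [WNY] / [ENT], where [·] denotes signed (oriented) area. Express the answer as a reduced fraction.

Choose coordinates T = (0, 0), A = (1, 0), N = (0, 1), Q = (1, -3).
1. E is the midpoint of AQ ⇒ E = (1, -3/2)
2. Y is the midpoint of QN ⇒ Y = (1/2, -1)
3. W lies on line YE with YW:WE = 4:5 ⇒ W = (13/18, -11/9)
2·[WNY] = 1/3, 2·[ENT] = 1
[WNY]:[ENT] = 1/3:1 = 1/3

[WNY]:[ENT] = 1/3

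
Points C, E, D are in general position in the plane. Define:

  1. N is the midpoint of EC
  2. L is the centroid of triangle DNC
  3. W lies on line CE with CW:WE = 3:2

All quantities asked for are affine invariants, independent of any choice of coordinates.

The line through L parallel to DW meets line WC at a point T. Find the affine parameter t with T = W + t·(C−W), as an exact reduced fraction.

t = 7/18

Assign C = (0, 0), E = (1, 0), D = (0, 1) — the answer is frame-independent, so this choice is without loss of generality.
1. N is the midpoint of EC ⇒ N = (1/2, 0)
2. L is the centroid of triangle DNC ⇒ L = (1/6, 1/3)
3. W lies on line CE with CW:WE = 3:2 ⇒ W = (3/5, 0)
through L parallel to DW: direction (3/5, -1); meets WC at T = (11/30, 0)
T = W + t·(C−W) with t = 7/18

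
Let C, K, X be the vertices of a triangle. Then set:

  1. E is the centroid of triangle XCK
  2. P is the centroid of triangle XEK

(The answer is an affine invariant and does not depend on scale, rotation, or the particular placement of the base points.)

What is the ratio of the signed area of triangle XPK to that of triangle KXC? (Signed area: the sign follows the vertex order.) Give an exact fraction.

[XPK]:[KXC] = 1/9

Set C = (0, 0), K = (1, 0), X = (0, 1); any affine frame gives the same invariant.
1. E is the centroid of triangle XCK ⇒ E = (1/3, 1/3)
2. P is the centroid of triangle XEK ⇒ P = (4/9, 4/9)
2·[XPK] = 1/9, 2·[KXC] = 1
[XPK]:[KXC] = 1/9:1 = 1/9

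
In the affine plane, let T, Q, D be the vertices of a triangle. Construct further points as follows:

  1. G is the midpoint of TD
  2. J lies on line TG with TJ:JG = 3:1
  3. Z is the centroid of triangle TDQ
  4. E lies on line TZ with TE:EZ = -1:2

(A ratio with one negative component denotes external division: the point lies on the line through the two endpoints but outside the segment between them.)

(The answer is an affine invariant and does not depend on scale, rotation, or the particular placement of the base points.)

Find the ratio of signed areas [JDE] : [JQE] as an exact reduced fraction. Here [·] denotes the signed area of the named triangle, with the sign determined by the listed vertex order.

Set T = (0, 0), Q = (1, 0), D = (0, 1); any affine frame gives the same invariant.
1. G is the midpoint of TD ⇒ G = (0, 1/2)
2. J lies on line TG with TJ:JG = 3:1 ⇒ J = (0, 3/8)
3. Z is the centroid of triangle TDQ ⇒ Z = (1/3, 1/3)
4. E lies on line TZ with TE:EZ = -1:2 ⇒ E = (-1/3, -1/3)
2·[JDE] = 5/24, 2·[JQE] = -5/6
[JDE]:[JQE] = 5/24:-5/6 = -1/4

[JDE]:[JQE] = -1/4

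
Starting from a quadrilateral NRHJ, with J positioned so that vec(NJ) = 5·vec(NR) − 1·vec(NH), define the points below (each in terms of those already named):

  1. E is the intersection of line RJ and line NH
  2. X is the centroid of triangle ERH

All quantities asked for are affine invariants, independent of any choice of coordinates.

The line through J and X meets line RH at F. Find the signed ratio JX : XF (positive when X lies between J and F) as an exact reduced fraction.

JX:XF = -13

Assign N = (0, 0), R = (1, 0), H = (0, 1), J = (5, -1) — the answer is frame-independent, so this choice is without loss of generality.
1. E is the intersection of line RJ and line NH ⇒ E = (0, 1/4)
2. X is the centroid of triangle ERH ⇒ X = (1/3, 5/12)
line JX meets RH at F = (9/13, 4/13)
X = J + t·(F−J) with t = 13/12, so JX:XF = 13/12:-1/12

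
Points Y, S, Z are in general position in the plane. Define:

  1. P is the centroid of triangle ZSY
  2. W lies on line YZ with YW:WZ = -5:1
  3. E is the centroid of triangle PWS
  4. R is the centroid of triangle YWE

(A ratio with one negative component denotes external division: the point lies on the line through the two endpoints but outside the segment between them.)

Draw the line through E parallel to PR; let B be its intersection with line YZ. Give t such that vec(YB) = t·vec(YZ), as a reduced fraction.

t = 23/20

Work in coordinates with Y = (0, 0), S = (1, 0), Z = (0, 1).
1. P is the centroid of triangle ZSY ⇒ P = (1/3, 1/3)
2. W lies on line YZ with YW:WZ = -5:1 ⇒ W = (0, 5/4)
3. E is the centroid of triangle PWS ⇒ E = (4/9, 19/36)
4. R is the centroid of triangle YWE ⇒ R = (4/27, 16/27)
through E parallel to PR: direction (-5/27, 7/27); meets YZ at B = (0, 23/20)
B = Y + t·(Z−Y) with t = 23/20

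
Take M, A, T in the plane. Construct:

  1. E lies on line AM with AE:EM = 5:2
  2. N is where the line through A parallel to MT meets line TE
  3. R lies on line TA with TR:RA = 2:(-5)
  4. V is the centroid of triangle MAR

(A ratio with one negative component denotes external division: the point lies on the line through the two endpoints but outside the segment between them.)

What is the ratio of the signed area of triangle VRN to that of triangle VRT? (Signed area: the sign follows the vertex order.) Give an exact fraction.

[VRN]:[VRT] = -25/4

Assign M = (0, 0), A = (1, 0), T = (0, 1) — the answer is frame-independent, so this choice is without loss of generality.
1. E lies on line AM with AE:EM = 5:2 ⇒ E = (2/7, 0)
2. N is where the line through A parallel to MT meets line TE ⇒ N = (1, -5/2)
3. R lies on line TA with TR:RA = 2:(-5) ⇒ R = (-2/3, 5/3)
4. V is the centroid of triangle MAR ⇒ V = (1/9, 5/9)
2·[VRN] = 25/18, 2·[VRT] = -2/9
[VRN]:[VRT] = 25/18:-2/9 = -25/4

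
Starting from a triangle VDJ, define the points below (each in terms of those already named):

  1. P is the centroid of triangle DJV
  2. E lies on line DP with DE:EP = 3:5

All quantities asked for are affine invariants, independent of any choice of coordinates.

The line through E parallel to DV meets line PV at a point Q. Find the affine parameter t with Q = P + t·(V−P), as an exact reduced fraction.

t = 5/8

Choose coordinates V = (0, 0), D = (1, 0), J = (0, 1).
1. P is the centroid of triangle DJV ⇒ P = (1/3, 1/3)
2. E lies on line DP with DE:EP = 3:5 ⇒ E = (3/4, 1/8)
through E parallel to DV: direction (-1, 0); meets PV at Q = (1/8, 1/8)
Q = P + t·(V−P) with t = 5/8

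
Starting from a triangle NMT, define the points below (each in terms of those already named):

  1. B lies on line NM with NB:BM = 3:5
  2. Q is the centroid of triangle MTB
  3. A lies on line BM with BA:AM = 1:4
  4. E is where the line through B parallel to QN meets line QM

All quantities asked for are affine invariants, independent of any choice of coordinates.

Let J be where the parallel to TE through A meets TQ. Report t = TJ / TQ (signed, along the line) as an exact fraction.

Assign N = (0, 0), M = (1, 0), T = (0, 1) — the answer is frame-independent, so this choice is without loss of generality.
1. B lies on line NM with NB:BM = 3:5 ⇒ B = (3/8, 0)
2. Q is the centroid of triangle MTB ⇒ Q = (11/24, 1/3)
3. A lies on line BM with BA:AM = 1:4 ⇒ A = (1/2, 0)
4. E is where the line through B parallel to QN meets line QM ⇒ E = (127/192, 5/24)
through A parallel to TE: direction (127/192, -19/24); meets TQ at J = (187/120, -19/15)
J = T + t·(Q−T) with t = 17/5

t = 17/5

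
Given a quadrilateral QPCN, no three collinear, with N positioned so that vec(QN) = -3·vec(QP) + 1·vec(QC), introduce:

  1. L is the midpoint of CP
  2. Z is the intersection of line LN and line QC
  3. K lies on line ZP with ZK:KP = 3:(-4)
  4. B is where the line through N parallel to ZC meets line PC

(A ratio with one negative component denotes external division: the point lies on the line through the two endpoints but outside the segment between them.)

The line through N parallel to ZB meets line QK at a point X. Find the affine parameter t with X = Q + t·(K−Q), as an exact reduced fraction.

Set Q = (0, 0), P = (1, 0), C = (0, 1), N = (-3, 1); any affine frame gives the same invariant.
1. L is the midpoint of CP ⇒ L = (1/2, 1/2)
2. Z is the intersection of line LN and line QC ⇒ Z = (0, 4/7)
3. K lies on line ZP with ZK:KP = 3:(-4) ⇒ K = (-3, 16/7)
4. B is where the line through N parallel to ZC meets line PC ⇒ B = (-3, 4)
through N parallel to ZB: direction (-3, 24/7); meets QK at X = (-51/8, 34/7)
X = Q + t·(K−Q) with t = 17/8

t = 17/8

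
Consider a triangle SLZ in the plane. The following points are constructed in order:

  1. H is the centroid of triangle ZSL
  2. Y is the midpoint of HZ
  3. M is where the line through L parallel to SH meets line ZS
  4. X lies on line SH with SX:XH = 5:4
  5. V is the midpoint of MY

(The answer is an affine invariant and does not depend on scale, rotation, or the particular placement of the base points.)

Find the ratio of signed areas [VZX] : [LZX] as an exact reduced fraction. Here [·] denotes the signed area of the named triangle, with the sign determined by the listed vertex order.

[VZX]:[LZX] = -4/17

Choose coordinates S = (0, 0), L = (1, 0), Z = (0, 1).
1. H is the centroid of triangle ZSL ⇒ H = (1/3, 1/3)
2. Y is the midpoint of HZ ⇒ Y = (1/6, 2/3)
3. M is where the line through L parallel to SH meets line ZS ⇒ M = (0, -1)
4. X lies on line SH with SX:XH = 5:4 ⇒ X = (5/27, 5/27)
5. V is the midpoint of MY ⇒ V = (1/12, -1/6)
2·[VZX] = -4/27, 2·[LZX] = 17/27
[VZX]:[LZX] = -4/27:17/27 = -4/17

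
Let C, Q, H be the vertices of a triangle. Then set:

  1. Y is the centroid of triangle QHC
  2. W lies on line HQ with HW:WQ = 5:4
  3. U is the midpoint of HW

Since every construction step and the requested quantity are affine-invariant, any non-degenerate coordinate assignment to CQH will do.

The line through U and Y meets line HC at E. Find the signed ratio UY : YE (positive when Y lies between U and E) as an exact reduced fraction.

UY:YE = -1/6

Choose coordinates C = (0, 0), Q = (1, 0), H = (0, 1).
1. Y is the centroid of triangle QHC ⇒ Y = (1/3, 1/3)
2. W lies on line HQ with HW:WQ = 5:4 ⇒ W = (5/9, 4/9)
3. U is the midpoint of HW ⇒ U = (5/18, 13/18)
line UY meets HC at E = (0, 8/3)
Y = U + t·(E−U) with t = -1/5, so UY:YE = -1/5:6/5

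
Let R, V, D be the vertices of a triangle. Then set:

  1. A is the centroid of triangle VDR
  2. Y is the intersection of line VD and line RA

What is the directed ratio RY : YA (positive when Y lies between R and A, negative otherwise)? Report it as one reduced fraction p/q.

Set R = (0, 0), V = (1, 0), D = (0, 1); any affine frame gives the same invariant.
1. A is the centroid of triangle VDR ⇒ A = (1/3, 1/3)
2. Y is the intersection of line VD and line RA ⇒ Y = (1/2, 1/2)
Y = R + t·(A−R) with t = 3/2, so RY:YA = t:(1−t) = 3/2:-1/2

RY:YA = -3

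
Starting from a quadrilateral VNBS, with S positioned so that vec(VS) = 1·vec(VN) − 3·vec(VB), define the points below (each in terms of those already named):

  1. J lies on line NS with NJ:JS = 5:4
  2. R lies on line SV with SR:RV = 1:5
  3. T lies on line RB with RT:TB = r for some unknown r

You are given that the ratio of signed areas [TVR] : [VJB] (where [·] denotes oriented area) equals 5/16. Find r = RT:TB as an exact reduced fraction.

Assign V = (0, 0), N = (1, 0), B = (0, 1), S = (1, -3) — the answer is frame-independent, so this choice is without loss of generality.
1. J lies on line NS with NJ:JS = 5:4 ⇒ J = (1, -5/3)
2. R lies on line SV with SR:RV = 1:5 ⇒ R = (5/6, -5/2)
3. With RT:TB = r, write λ = r/(r+1) so T = R + λ·(B−R); T is affine-linear in λ
Every point depending on T is an affine combination of T and λ-independent points, so each such coordinate is linear in λ; the λ² term in each signed area is a multiple of (B−R)×(B−R) = 0, so 2·[TVR] and 2·[VJB] are each linear in λ. Evaluating at λ=0 and λ=1:
  2·[TVR] = 5/6·λ,   2·[VJB] = 1
So [TVR]:[VJB] = (5/6·λ) / (1). Setting this equal to 5/16:
  5/6·λ = 5/16·(1)  ⇒  λ = 3/8
Then r = λ/(1−λ) = (3/8)/(5/8) = 3/5. Check: with r = 3/5, T = (25/48, -19/16) and [TVR]:[VJB] = 5/16 as required.

r = 3/5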